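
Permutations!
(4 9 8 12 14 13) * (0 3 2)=[3, 1, 0, 2, 9, 5, 6, 7, 12, 8, 10, 11, 14, 4, 13]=(0 3 2)(4 9 8 12 14 13)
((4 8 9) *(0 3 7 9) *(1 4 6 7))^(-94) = ((0 3 1 4 8)(6 7 9))^(-94) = (0 3 1 4 8)(6 9 7)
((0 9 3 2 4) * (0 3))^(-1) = (0 9)(2 3 4)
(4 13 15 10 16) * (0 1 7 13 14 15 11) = (0 1 7 13 11)(4 14 15 10 16) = [1, 7, 2, 3, 14, 5, 6, 13, 8, 9, 16, 0, 12, 11, 15, 10, 4]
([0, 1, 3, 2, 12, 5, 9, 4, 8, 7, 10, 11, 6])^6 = (4 12 6 9 7)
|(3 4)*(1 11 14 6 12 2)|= |(1 11 14 6 12 2)(3 4)|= 6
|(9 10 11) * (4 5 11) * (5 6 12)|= 7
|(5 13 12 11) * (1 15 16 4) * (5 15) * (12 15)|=|(1 5 13 15 16 4)(11 12)|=6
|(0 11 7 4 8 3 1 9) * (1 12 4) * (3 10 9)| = 10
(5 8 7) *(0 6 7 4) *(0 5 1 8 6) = (1 8 4 5 6 7) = [0, 8, 2, 3, 5, 6, 7, 1, 4]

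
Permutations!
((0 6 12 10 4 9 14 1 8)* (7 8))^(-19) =(0 6 12 10 4 9 14 1 7 8)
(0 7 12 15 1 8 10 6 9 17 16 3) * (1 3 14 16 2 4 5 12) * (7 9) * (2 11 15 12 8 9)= (0 2 4 5 8 10 6 7 1 9 17 11 15 3)(14 16)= [2, 9, 4, 0, 5, 8, 7, 1, 10, 17, 6, 15, 12, 13, 16, 3, 14, 11]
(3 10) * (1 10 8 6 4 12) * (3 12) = (1 10 12)(3 8 6 4) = [0, 10, 2, 8, 3, 5, 4, 7, 6, 9, 12, 11, 1]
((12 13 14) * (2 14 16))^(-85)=((2 14 12 13 16))^(-85)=(16)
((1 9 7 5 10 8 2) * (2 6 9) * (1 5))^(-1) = ((1 2 5 10 8 6 9 7))^(-1) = (1 7 9 6 8 10 5 2)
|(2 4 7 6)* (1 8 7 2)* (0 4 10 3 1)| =|(0 4 2 10 3 1 8 7 6)| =9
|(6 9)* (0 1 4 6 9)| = |(9)(0 1 4 6)| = 4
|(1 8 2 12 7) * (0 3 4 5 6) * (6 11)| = 30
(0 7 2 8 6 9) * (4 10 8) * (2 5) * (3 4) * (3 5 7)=(0 3 4 10 8 6 9)(2 5)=[3, 1, 5, 4, 10, 2, 9, 7, 6, 0, 8]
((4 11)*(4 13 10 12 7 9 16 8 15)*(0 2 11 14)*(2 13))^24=((0 13 10 12 7 9 16 8 15 4 14)(2 11))^24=(0 10 7 16 15 14 13 12 9 8 4)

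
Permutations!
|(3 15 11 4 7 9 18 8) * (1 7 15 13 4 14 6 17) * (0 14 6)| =12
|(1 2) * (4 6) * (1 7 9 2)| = 6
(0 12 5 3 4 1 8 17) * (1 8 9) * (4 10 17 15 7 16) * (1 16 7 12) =[1, 9, 2, 10, 8, 3, 6, 7, 15, 16, 17, 11, 5, 13, 14, 12, 4, 0] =(0 1 9 16 4 8 15 12 5 3 10 17)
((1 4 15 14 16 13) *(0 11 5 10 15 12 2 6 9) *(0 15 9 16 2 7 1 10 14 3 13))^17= (0 14 16 5 6 11 2)(1 4 12 7)(3 10 15 13 9)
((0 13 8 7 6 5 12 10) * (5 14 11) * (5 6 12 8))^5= (0 12 8 13 10 7 5)(6 11 14)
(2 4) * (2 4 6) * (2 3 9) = (2 6 3 9) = [0, 1, 6, 9, 4, 5, 3, 7, 8, 2]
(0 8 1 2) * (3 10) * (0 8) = (1 2 8)(3 10) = [0, 2, 8, 10, 4, 5, 6, 7, 1, 9, 3]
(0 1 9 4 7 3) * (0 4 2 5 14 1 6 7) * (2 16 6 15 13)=(0 15 13 2 5 14 1 9 16 6 7 3 4)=[15, 9, 5, 4, 0, 14, 7, 3, 8, 16, 10, 11, 12, 2, 1, 13, 6]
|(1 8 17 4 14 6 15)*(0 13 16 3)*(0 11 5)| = 42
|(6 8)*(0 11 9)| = 6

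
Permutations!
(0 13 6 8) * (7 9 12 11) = (0 13 6 8)(7 9 12 11) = [13, 1, 2, 3, 4, 5, 8, 9, 0, 12, 10, 7, 11, 6]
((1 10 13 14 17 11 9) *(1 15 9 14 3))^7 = (1 3 13 10)(9 15)(11 14 17)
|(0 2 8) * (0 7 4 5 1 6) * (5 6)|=6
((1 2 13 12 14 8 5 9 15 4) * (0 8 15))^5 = (0 8 5 9)(1 15 12 2 4 14 13)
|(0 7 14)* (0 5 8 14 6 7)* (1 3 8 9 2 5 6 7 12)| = 6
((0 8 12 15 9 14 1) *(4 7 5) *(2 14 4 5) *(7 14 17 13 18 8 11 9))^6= (2 15 8 13)(7 12 18 17)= ((0 11 9 4 14 1)(2 17 13 18 8 12 15 7))^6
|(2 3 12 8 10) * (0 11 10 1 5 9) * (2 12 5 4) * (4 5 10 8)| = |(0 11 8 1 5 9)(2 3 10 12 4)| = 30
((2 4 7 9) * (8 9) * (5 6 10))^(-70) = ((2 4 7 8 9)(5 6 10))^(-70) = (5 10 6)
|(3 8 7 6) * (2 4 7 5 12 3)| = 4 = |(2 4 7 6)(3 8 5 12)|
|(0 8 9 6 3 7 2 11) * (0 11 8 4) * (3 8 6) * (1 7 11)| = |(0 4)(1 7 2 6 8 9 3 11)| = 8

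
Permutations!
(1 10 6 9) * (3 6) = (1 10 3 6 9) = [0, 10, 2, 6, 4, 5, 9, 7, 8, 1, 3]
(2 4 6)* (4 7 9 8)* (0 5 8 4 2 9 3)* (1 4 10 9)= (0 5 8 2 7 3)(1 4 6)(9 10)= [5, 4, 7, 0, 6, 8, 1, 3, 2, 10, 9]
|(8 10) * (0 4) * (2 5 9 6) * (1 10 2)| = |(0 4)(1 10 8 2 5 9 6)| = 14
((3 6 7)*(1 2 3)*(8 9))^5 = (8 9)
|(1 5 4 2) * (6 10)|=4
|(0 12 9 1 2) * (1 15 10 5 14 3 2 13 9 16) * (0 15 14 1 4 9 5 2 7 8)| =9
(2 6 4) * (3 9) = [0, 1, 6, 9, 2, 5, 4, 7, 8, 3] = (2 6 4)(3 9)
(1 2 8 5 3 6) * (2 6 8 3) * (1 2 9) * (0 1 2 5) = (0 1 6 5 9 2 3 8) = [1, 6, 3, 8, 4, 9, 5, 7, 0, 2]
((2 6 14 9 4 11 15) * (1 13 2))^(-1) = ((1 13 2 6 14 9 4 11 15))^(-1) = (1 15 11 4 9 14 6 2 13)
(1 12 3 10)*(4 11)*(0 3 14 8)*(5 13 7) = (0 3 10 1 12 14 8)(4 11)(5 13 7) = [3, 12, 2, 10, 11, 13, 6, 5, 0, 9, 1, 4, 14, 7, 8]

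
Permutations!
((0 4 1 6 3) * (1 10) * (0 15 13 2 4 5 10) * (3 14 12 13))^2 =(15)(0 10 6 12 2)(1 14 13 4 5) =((0 5 10 1 6 14 12 13 2 4)(3 15))^2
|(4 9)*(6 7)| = 2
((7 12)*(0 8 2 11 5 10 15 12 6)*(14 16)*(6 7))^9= ((0 8 2 11 5 10 15 12 6)(14 16))^9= (14 16)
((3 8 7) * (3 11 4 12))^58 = ((3 8 7 11 4 12))^58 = (3 4 7)(8 12 11)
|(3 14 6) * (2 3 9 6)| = 6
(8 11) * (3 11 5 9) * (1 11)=(1 11 8 5 9 3)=[0, 11, 2, 1, 4, 9, 6, 7, 5, 3, 10, 8]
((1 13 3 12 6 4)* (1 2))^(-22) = ((1 13 3 12 6 4 2))^(-22) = (1 2 4 6 12 3 13)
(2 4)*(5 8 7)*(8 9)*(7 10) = [0, 1, 4, 3, 2, 9, 6, 5, 10, 8, 7] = (2 4)(5 9 8 10 7)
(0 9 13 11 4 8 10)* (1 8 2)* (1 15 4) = (0 9 13 11 1 8 10)(2 15 4) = [9, 8, 15, 3, 2, 5, 6, 7, 10, 13, 0, 1, 12, 11, 14, 4]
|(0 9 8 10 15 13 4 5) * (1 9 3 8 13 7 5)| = 28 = |(0 3 8 10 15 7 5)(1 9 13 4)|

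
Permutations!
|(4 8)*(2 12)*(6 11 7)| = |(2 12)(4 8)(6 11 7)| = 6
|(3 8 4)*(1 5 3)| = 5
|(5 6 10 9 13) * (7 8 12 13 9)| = 7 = |(5 6 10 7 8 12 13)|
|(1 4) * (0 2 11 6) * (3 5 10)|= |(0 2 11 6)(1 4)(3 5 10)|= 12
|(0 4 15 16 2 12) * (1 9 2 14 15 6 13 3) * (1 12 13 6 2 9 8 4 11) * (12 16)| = |(0 11 1 8 4 2 13 3 16 14 15 12)| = 12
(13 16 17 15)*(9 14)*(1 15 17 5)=(17)(1 15 13 16 5)(9 14)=[0, 15, 2, 3, 4, 1, 6, 7, 8, 14, 10, 11, 12, 16, 9, 13, 5, 17]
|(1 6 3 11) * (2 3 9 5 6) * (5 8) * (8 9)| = 12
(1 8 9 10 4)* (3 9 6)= [0, 8, 2, 9, 1, 5, 3, 7, 6, 10, 4]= (1 8 6 3 9 10 4)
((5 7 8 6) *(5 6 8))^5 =(8)(5 7)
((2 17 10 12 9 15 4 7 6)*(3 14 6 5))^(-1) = ((2 17 10 12 9 15 4 7 5 3 14 6))^(-1) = (2 6 14 3 5 7 4 15 9 12 10 17)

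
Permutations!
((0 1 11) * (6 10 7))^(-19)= (0 11 1)(6 7 10)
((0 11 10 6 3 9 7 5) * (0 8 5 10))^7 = ((0 11)(3 9 7 10 6)(5 8))^7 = (0 11)(3 7 6 9 10)(5 8)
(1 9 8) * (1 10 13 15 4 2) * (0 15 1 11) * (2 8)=[15, 9, 11, 3, 8, 5, 6, 7, 10, 2, 13, 0, 12, 1, 14, 4]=(0 15 4 8 10 13 1 9 2 11)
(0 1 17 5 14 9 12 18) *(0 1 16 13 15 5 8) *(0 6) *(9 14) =[16, 17, 2, 3, 4, 9, 0, 7, 6, 12, 10, 11, 18, 15, 14, 5, 13, 8, 1] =(0 16 13 15 5 9 12 18 1 17 8 6)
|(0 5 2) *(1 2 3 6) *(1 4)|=7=|(0 5 3 6 4 1 2)|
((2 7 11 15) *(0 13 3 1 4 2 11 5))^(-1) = ((0 13 3 1 4 2 7 5)(11 15))^(-1) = (0 5 7 2 4 1 3 13)(11 15)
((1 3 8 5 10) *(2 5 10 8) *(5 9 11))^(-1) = (1 10 8 5 11 9 2 3) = ((1 3 2 9 11 5 8 10))^(-1)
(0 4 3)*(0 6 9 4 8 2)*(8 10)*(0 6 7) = (0 10 8 2 6 9 4 3 7) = [10, 1, 6, 7, 3, 5, 9, 0, 2, 4, 8]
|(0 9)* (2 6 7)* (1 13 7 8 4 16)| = 8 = |(0 9)(1 13 7 2 6 8 4 16)|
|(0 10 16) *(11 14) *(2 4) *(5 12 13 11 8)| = 6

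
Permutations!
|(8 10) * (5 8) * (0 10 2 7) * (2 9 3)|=|(0 10 5 8 9 3 2 7)|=8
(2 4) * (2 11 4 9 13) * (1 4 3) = (1 4 11 3)(2 9 13) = [0, 4, 9, 1, 11, 5, 6, 7, 8, 13, 10, 3, 12, 2]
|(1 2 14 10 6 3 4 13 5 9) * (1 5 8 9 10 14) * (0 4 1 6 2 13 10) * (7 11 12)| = 33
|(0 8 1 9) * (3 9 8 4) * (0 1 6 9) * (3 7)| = 4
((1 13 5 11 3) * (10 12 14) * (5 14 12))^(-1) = (1 3 11 5 10 14 13)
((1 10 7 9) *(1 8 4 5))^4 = ((1 10 7 9 8 4 5))^4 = (1 8 10 4 7 5 9)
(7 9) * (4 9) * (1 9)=(1 9 7 4)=[0, 9, 2, 3, 1, 5, 6, 4, 8, 7]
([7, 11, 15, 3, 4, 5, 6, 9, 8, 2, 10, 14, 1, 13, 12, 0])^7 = [9, 12, 0, 3, 4, 5, 6, 2, 8, 15, 10, 1, 14, 13, 11, 7]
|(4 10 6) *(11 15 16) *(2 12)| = 6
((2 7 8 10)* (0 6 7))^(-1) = ((0 6 7 8 10 2))^(-1) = (0 2 10 8 7 6)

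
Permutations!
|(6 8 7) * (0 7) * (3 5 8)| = |(0 7 6 3 5 8)| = 6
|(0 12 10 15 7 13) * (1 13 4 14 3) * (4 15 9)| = 18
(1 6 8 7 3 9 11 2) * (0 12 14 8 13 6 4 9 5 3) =(0 12 14 8 7)(1 4 9 11 2)(3 5)(6 13) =[12, 4, 1, 5, 9, 3, 13, 0, 7, 11, 10, 2, 14, 6, 8]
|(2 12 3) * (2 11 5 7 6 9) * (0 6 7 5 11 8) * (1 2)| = 8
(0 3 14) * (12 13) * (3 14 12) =(0 14)(3 12 13) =[14, 1, 2, 12, 4, 5, 6, 7, 8, 9, 10, 11, 13, 3, 0]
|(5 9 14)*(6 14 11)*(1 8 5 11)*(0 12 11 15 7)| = |(0 12 11 6 14 15 7)(1 8 5 9)| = 28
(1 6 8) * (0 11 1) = (0 11 1 6 8) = [11, 6, 2, 3, 4, 5, 8, 7, 0, 9, 10, 1]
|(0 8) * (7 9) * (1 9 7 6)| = 6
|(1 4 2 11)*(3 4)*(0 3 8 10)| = 8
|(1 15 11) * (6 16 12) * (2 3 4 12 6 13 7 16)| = |(1 15 11)(2 3 4 12 13 7 16 6)| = 24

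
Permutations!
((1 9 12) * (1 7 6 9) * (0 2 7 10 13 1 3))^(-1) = ((0 2 7 6 9 12 10 13 1 3))^(-1) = (0 3 1 13 10 12 9 6 7 2)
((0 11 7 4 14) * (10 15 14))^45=(0 4 14 7 15 11 10)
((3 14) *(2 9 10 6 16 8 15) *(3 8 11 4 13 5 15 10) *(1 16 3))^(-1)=(1 9 2 15 5 13 4 11 16)(3 6 10 8 14)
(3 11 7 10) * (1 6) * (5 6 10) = (1 10 3 11 7 5 6) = [0, 10, 2, 11, 4, 6, 1, 5, 8, 9, 3, 7]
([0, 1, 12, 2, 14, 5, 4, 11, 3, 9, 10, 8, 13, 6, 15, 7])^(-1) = [0, 1, 3, 8, 6, 5, 13, 15, 11, 9, 10, 7, 2, 12, 4, 14]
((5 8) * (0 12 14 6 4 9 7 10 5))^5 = (0 9)(4 8)(5 6)(7 12)(10 14)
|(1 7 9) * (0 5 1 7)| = 6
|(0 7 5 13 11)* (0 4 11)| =4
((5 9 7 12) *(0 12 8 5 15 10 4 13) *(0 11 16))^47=(0 16 11 13 4 10 15 12)(5 8 7 9)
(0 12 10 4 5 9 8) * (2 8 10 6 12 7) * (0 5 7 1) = (0 1)(2 8 5 9 10 4 7)(6 12) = [1, 0, 8, 3, 7, 9, 12, 2, 5, 10, 4, 11, 6]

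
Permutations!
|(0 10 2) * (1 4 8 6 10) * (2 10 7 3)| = 8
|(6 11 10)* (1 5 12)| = |(1 5 12)(6 11 10)| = 3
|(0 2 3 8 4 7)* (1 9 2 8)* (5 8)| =|(0 5 8 4 7)(1 9 2 3)| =20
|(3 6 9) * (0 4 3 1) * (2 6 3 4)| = 5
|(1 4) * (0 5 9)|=6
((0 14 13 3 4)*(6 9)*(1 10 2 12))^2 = (0 13 4 14 3)(1 2)(10 12)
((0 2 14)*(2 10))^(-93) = (0 14 2 10)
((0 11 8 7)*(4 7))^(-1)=((0 11 8 4 7))^(-1)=(0 7 4 8 11)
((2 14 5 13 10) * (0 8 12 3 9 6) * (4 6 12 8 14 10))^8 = ((0 14 5 13 4 6)(2 10)(3 9 12))^8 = (0 5 4)(3 12 9)(6 14 13)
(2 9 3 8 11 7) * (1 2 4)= (1 2 9 3 8 11 7 4)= [0, 2, 9, 8, 1, 5, 6, 4, 11, 3, 10, 7]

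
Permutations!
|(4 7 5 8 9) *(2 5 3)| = 7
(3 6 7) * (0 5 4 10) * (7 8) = (0 5 4 10)(3 6 8 7) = [5, 1, 2, 6, 10, 4, 8, 3, 7, 9, 0]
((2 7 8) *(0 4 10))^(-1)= ((0 4 10)(2 7 8))^(-1)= (0 10 4)(2 8 7)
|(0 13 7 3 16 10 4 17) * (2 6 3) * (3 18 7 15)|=8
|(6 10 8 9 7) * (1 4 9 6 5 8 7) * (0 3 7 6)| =30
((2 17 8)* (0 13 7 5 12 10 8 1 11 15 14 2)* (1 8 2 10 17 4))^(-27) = (0 13 7 5 12 17 8)(1 11 15 14 10 2 4)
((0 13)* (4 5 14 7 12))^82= (4 14 12 5 7)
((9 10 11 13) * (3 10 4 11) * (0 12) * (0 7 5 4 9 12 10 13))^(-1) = ((0 10 3 13 12 7 5 4 11))^(-1) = (0 11 4 5 7 12 13 3 10)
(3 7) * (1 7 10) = [0, 7, 2, 10, 4, 5, 6, 3, 8, 9, 1] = (1 7 3 10)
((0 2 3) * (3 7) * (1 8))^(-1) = (0 3 7 2)(1 8)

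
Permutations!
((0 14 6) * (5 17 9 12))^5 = ((0 14 6)(5 17 9 12))^5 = (0 6 14)(5 17 9 12)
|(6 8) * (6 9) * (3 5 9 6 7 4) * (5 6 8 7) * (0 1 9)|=4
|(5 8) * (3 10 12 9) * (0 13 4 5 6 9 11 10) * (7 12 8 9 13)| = 12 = |(0 7 12 11 10 8 6 13 4 5 9 3)|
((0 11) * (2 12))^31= (0 11)(2 12)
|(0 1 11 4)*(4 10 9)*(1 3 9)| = 12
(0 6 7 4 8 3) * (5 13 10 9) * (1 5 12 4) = (0 6 7 1 5 13 10 9 12 4 8 3) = [6, 5, 2, 0, 8, 13, 7, 1, 3, 12, 9, 11, 4, 10]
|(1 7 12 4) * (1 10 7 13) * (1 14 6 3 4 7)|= 14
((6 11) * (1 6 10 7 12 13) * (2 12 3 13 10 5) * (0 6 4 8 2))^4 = (1 12 13 2 3 8 7 4 10)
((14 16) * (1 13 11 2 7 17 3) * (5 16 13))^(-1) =((1 5 16 14 13 11 2 7 17 3))^(-1) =(1 3 17 7 2 11 13 14 16 5)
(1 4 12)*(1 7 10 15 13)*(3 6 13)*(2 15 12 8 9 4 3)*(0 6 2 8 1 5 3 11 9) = (0 6 13 5 3 2 15 8)(1 11 9 4)(7 10 12) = [6, 11, 15, 2, 1, 3, 13, 10, 0, 4, 12, 9, 7, 5, 14, 8]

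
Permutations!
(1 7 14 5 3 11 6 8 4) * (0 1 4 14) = (0 1 7)(3 11 6 8 14 5) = [1, 7, 2, 11, 4, 3, 8, 0, 14, 9, 10, 6, 12, 13, 5]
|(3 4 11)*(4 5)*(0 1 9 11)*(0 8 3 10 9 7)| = 12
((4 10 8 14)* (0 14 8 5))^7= ((0 14 4 10 5))^7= (0 4 5 14 10)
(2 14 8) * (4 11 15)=[0, 1, 14, 3, 11, 5, 6, 7, 2, 9, 10, 15, 12, 13, 8, 4]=(2 14 8)(4 11 15)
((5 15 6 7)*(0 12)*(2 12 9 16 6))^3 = ((0 9 16 6 7 5 15 2 12))^3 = (0 6 15)(2 9 7)(5 12 16)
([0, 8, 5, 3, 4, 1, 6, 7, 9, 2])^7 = [0, 9, 1, 3, 4, 8, 6, 7, 2, 5]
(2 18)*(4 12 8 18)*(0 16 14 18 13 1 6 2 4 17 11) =[16, 6, 17, 3, 12, 5, 2, 7, 13, 9, 10, 0, 8, 1, 18, 15, 14, 11, 4] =(0 16 14 18 4 12 8 13 1 6 2 17 11)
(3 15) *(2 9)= [0, 1, 9, 15, 4, 5, 6, 7, 8, 2, 10, 11, 12, 13, 14, 3]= (2 9)(3 15)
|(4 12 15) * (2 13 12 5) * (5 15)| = |(2 13 12 5)(4 15)| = 4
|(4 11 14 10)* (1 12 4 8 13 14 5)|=20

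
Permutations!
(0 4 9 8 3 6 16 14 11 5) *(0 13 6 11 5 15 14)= (0 4 9 8 3 11 15 14 5 13 6 16)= [4, 1, 2, 11, 9, 13, 16, 7, 3, 8, 10, 15, 12, 6, 5, 14, 0]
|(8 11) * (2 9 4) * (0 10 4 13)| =|(0 10 4 2 9 13)(8 11)| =6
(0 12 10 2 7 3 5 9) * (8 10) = (0 12 8 10 2 7 3 5 9) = [12, 1, 7, 5, 4, 9, 6, 3, 10, 0, 2, 11, 8]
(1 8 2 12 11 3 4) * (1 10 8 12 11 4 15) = (1 12 4 10 8 2 11 3 15) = [0, 12, 11, 15, 10, 5, 6, 7, 2, 9, 8, 3, 4, 13, 14, 1]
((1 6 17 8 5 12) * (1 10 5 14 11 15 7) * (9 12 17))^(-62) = ((1 6 9 12 10 5 17 8 14 11 15 7))^(-62) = (1 15 14 17 10 9)(5 12 6 7 11 8)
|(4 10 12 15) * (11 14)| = |(4 10 12 15)(11 14)| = 4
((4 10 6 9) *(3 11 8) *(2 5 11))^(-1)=(2 3 8 11 5)(4 9 6 10)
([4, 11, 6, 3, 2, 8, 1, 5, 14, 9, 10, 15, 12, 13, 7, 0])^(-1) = [15, 6, 4, 3, 0, 7, 2, 14, 5, 9, 10, 1, 12, 13, 8, 11]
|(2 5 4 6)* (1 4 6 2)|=|(1 4 2 5 6)|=5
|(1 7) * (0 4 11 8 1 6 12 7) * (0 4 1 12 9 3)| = 10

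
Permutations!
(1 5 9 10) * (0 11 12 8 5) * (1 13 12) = (0 11 1)(5 9 10 13 12 8) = [11, 0, 2, 3, 4, 9, 6, 7, 5, 10, 13, 1, 8, 12]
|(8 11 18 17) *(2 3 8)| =|(2 3 8 11 18 17)| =6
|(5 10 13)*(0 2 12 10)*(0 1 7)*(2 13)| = |(0 13 5 1 7)(2 12 10)| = 15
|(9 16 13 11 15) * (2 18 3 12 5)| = |(2 18 3 12 5)(9 16 13 11 15)| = 5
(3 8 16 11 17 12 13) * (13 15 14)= [0, 1, 2, 8, 4, 5, 6, 7, 16, 9, 10, 17, 15, 3, 13, 14, 11, 12]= (3 8 16 11 17 12 15 14 13)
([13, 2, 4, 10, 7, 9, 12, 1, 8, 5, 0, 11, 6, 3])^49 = [13, 2, 4, 10, 7, 9, 12, 1, 8, 5, 0, 11, 6, 3]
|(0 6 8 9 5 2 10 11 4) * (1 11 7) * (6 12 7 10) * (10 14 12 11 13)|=|(0 11 4)(1 13 10 14 12 7)(2 6 8 9 5)|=30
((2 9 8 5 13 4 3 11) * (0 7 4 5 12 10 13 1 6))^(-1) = ((0 7 4 3 11 2 9 8 12 10 13 5 1 6))^(-1) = (0 6 1 5 13 10 12 8 9 2 11 3 4 7)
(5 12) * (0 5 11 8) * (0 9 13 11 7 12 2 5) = [0, 1, 5, 3, 4, 2, 6, 12, 9, 13, 10, 8, 7, 11] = (2 5)(7 12)(8 9 13 11)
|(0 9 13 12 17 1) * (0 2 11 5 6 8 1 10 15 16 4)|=18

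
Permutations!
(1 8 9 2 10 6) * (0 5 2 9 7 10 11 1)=(0 5 2 11 1 8 7 10 6)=[5, 8, 11, 3, 4, 2, 0, 10, 7, 9, 6, 1]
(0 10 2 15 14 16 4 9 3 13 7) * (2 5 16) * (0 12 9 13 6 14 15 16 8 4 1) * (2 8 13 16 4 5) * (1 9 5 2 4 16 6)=(0 10 4 6 14 8 2 16 9 3 1)(5 13 7 12)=[10, 0, 16, 1, 6, 13, 14, 12, 2, 3, 4, 11, 5, 7, 8, 15, 9]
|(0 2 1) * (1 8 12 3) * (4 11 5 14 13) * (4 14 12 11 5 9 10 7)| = 12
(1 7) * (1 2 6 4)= (1 7 2 6 4)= [0, 7, 6, 3, 1, 5, 4, 2]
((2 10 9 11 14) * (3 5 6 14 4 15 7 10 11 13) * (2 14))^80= ((2 11 4 15 7 10 9 13 3 5 6))^80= (2 15 9 5 11 7 13 6 4 10 3)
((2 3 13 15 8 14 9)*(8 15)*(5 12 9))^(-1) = (15)(2 9 12 5 14 8 13 3)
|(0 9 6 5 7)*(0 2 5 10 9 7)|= |(0 7 2 5)(6 10 9)|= 12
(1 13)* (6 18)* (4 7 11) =(1 13)(4 7 11)(6 18) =[0, 13, 2, 3, 7, 5, 18, 11, 8, 9, 10, 4, 12, 1, 14, 15, 16, 17, 6]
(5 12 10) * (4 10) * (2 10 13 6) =(2 10 5 12 4 13 6) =[0, 1, 10, 3, 13, 12, 2, 7, 8, 9, 5, 11, 4, 6]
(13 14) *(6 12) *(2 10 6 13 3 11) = (2 10 6 12 13 14 3 11) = [0, 1, 10, 11, 4, 5, 12, 7, 8, 9, 6, 2, 13, 14, 3]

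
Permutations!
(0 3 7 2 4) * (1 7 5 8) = [3, 7, 4, 5, 0, 8, 6, 2, 1] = (0 3 5 8 1 7 2 4)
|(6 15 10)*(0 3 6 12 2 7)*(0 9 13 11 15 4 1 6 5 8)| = 24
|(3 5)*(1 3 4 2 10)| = 6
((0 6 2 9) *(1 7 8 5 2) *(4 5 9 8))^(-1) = ((0 6 1 7 4 5 2 8 9))^(-1) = (0 9 8 2 5 4 7 1 6)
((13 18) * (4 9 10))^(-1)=(4 10 9)(13 18)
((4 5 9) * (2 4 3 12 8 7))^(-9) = ((2 4 5 9 3 12 8 7))^(-9) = (2 7 8 12 3 9 5 4)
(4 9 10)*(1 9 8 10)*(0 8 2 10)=(0 8)(1 9)(2 10 4)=[8, 9, 10, 3, 2, 5, 6, 7, 0, 1, 4]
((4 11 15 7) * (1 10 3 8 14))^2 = (1 3 14 10 8)(4 15)(7 11)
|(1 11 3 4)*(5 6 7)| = |(1 11 3 4)(5 6 7)| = 12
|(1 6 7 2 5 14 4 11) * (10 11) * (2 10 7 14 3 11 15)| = 11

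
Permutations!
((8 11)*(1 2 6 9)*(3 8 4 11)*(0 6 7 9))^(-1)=(0 6)(1 9 7 2)(3 8)(4 11)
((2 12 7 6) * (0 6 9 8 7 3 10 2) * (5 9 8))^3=((0 6)(2 12 3 10)(5 9)(7 8))^3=(0 6)(2 10 3 12)(5 9)(7 8)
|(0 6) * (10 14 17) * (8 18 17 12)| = 6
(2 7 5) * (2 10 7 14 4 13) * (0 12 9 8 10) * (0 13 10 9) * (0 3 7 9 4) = [12, 1, 14, 7, 10, 13, 6, 5, 4, 8, 9, 11, 3, 2, 0] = (0 12 3 7 5 13 2 14)(4 10 9 8)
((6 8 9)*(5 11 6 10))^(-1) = ((5 11 6 8 9 10))^(-1) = (5 10 9 8 6 11)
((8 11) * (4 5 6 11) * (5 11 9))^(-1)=(4 8 11)(5 9 6)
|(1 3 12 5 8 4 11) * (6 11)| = |(1 3 12 5 8 4 6 11)| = 8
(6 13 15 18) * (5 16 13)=(5 16 13 15 18 6)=[0, 1, 2, 3, 4, 16, 5, 7, 8, 9, 10, 11, 12, 15, 14, 18, 13, 17, 6]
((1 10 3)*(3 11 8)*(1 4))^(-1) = (1 4 3 8 11 10)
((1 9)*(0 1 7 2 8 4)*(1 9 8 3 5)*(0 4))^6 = (0 1 3 7)(2 9 8 5)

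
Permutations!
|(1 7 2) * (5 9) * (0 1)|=|(0 1 7 2)(5 9)|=4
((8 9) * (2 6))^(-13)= (2 6)(8 9)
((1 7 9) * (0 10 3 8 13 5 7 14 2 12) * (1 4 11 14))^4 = ((0 10 3 8 13 5 7 9 4 11 14 2 12))^4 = (0 13 4 12 8 9 2 3 7 14 10 5 11)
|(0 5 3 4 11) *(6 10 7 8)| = 20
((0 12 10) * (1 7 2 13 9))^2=((0 12 10)(1 7 2 13 9))^2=(0 10 12)(1 2 9 7 13)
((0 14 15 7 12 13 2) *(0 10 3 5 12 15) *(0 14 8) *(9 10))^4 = (15)(2 5 9 12 10 13 3)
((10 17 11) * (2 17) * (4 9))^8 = ((2 17 11 10)(4 9))^8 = (17)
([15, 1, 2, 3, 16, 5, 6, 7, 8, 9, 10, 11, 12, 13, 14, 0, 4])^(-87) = (0 15)(4 16)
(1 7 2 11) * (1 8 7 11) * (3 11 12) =[0, 12, 1, 11, 4, 5, 6, 2, 7, 9, 10, 8, 3] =(1 12 3 11 8 7 2)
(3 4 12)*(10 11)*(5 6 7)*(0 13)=(0 13)(3 4 12)(5 6 7)(10 11)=[13, 1, 2, 4, 12, 6, 7, 5, 8, 9, 11, 10, 3, 0]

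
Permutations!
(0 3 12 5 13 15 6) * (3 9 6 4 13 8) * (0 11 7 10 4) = (0 9 6 11 7 10 4 13 15)(3 12 5 8) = [9, 1, 2, 12, 13, 8, 11, 10, 3, 6, 4, 7, 5, 15, 14, 0]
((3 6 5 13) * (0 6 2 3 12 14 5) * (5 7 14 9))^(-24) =(14)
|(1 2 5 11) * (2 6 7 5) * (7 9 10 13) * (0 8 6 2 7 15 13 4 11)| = |(0 8 6 9 10 4 11 1 2 7 5)(13 15)| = 22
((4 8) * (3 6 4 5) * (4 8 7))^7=(3 5 8 6)(4 7)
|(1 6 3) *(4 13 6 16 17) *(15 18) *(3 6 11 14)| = 8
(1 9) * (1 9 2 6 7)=(9)(1 2 6 7)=[0, 2, 6, 3, 4, 5, 7, 1, 8, 9]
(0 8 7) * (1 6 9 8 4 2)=(0 4 2 1 6 9 8 7)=[4, 6, 1, 3, 2, 5, 9, 0, 7, 8]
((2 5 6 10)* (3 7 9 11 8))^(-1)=(2 10 6 5)(3 8 11 9 7)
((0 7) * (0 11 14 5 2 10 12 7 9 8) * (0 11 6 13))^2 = ((0 9 8 11 14 5 2 10 12 7 6 13))^2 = (0 8 14 2 12 6)(5 10 7 13 9 11)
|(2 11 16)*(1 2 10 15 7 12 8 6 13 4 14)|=13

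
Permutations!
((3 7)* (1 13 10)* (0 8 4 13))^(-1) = (0 1 10 13 4 8)(3 7)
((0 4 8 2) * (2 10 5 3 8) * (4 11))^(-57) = ((0 11 4 2)(3 8 10 5))^(-57) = (0 2 4 11)(3 5 10 8)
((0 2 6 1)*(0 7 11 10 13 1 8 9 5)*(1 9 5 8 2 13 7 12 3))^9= (0 5 8 9 13)(2 6)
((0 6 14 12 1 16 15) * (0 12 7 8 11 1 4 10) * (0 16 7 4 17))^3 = (0 4 15)(1 11 8 7)(6 10 12)(14 16 17)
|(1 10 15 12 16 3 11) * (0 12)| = 8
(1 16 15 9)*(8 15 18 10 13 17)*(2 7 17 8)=(1 16 18 10 13 8 15 9)(2 7 17)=[0, 16, 7, 3, 4, 5, 6, 17, 15, 1, 13, 11, 12, 8, 14, 9, 18, 2, 10]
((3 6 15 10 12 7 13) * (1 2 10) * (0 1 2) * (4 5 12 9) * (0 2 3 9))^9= (15)(0 1 2 10)(4 7)(5 13)(9 12)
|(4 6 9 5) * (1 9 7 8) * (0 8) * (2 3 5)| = 10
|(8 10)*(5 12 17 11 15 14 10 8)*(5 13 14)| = 15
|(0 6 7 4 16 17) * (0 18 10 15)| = |(0 6 7 4 16 17 18 10 15)| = 9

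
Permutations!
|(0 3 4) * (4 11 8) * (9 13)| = |(0 3 11 8 4)(9 13)| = 10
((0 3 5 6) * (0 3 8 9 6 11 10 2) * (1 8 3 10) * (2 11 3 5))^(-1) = ((0 5 3 2)(1 8 9 6 10 11))^(-1) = (0 2 3 5)(1 11 10 6 9 8)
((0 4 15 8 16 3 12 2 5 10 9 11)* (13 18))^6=(18)(0 12)(2 4)(3 11)(5 15)(8 10)(9 16)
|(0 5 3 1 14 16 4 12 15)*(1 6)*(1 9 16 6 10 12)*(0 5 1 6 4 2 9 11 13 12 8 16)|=|(0 1 14 4 6 11 13 12 15 5 3 10 8 16 2 9)|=16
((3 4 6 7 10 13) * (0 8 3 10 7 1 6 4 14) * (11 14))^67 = (0 3 14 8 11)(1 6)(10 13)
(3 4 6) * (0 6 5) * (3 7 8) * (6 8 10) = [8, 1, 2, 4, 5, 0, 7, 10, 3, 9, 6] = (0 8 3 4 5)(6 7 10)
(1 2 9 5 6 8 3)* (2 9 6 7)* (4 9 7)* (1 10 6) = [0, 7, 1, 10, 9, 4, 8, 2, 3, 5, 6] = (1 7 2)(3 10 6 8)(4 9 5)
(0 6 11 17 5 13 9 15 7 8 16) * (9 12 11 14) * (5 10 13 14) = (0 6 5 14 9 15 7 8 16)(10 13 12 11 17) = [6, 1, 2, 3, 4, 14, 5, 8, 16, 15, 13, 17, 11, 12, 9, 7, 0, 10]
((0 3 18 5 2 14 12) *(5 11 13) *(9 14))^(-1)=(0 12 14 9 2 5 13 11 18 3)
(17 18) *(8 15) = [0, 1, 2, 3, 4, 5, 6, 7, 15, 9, 10, 11, 12, 13, 14, 8, 16, 18, 17] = (8 15)(17 18)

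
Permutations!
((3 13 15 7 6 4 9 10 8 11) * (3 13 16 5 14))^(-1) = (3 14 5 16)(4 6 7 15 13 11 8 10 9)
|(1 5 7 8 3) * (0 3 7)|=4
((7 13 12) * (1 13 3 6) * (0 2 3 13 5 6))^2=(0 3 2)(1 6 5)(7 12 13)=((0 2 3)(1 5 6)(7 13 12))^2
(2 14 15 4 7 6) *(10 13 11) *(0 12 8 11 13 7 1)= (0 12 8 11 10 7 6 2 14 15 4 1)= [12, 0, 14, 3, 1, 5, 2, 6, 11, 9, 7, 10, 8, 13, 15, 4]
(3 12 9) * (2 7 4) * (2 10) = (2 7 4 10)(3 12 9) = [0, 1, 7, 12, 10, 5, 6, 4, 8, 3, 2, 11, 9]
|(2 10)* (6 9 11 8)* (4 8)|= 10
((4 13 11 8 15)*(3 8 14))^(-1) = (3 14 11 13 4 15 8)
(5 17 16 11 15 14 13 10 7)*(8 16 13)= (5 17 13 10 7)(8 16 11 15 14)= [0, 1, 2, 3, 4, 17, 6, 5, 16, 9, 7, 15, 12, 10, 8, 14, 11, 13]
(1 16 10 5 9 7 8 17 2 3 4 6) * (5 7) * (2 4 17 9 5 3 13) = (1 16 10 7 8 9 3 17 4 6)(2 13) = [0, 16, 13, 17, 6, 5, 1, 8, 9, 3, 7, 11, 12, 2, 14, 15, 10, 4]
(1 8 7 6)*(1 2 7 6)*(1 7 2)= [0, 8, 2, 3, 4, 5, 1, 7, 6]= (1 8 6)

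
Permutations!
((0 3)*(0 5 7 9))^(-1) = (0 9 7 5 3)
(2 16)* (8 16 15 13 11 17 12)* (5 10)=(2 15 13 11 17 12 8 16)(5 10)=[0, 1, 15, 3, 4, 10, 6, 7, 16, 9, 5, 17, 8, 11, 14, 13, 2, 12]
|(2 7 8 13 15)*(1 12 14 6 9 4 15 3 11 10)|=|(1 12 14 6 9 4 15 2 7 8 13 3 11 10)|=14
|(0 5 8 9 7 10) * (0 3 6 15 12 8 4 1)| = |(0 5 4 1)(3 6 15 12 8 9 7 10)| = 8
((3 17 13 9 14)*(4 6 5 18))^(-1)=((3 17 13 9 14)(4 6 5 18))^(-1)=(3 14 9 13 17)(4 18 5 6)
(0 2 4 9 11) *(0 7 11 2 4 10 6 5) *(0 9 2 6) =(0 4 2 10)(5 9 6)(7 11) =[4, 1, 10, 3, 2, 9, 5, 11, 8, 6, 0, 7]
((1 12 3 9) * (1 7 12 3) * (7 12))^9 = (1 3 9 12)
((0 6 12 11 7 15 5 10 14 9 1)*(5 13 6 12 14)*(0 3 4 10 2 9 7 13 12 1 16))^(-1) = ((0 1 3 4 10 5 2 9 16)(6 14 7 15 12 11 13))^(-1) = (0 16 9 2 5 10 4 3 1)(6 13 11 12 15 7 14)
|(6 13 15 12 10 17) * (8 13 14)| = |(6 14 8 13 15 12 10 17)| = 8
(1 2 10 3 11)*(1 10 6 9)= (1 2 6 9)(3 11 10)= [0, 2, 6, 11, 4, 5, 9, 7, 8, 1, 3, 10]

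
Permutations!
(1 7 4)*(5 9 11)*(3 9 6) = (1 7 4)(3 9 11 5 6) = [0, 7, 2, 9, 1, 6, 3, 4, 8, 11, 10, 5]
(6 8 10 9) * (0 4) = [4, 1, 2, 3, 0, 5, 8, 7, 10, 6, 9] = (0 4)(6 8 10 9)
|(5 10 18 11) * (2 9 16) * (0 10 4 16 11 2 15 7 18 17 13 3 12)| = 18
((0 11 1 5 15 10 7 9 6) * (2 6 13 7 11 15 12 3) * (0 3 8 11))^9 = (15)(1 11 8 12 5)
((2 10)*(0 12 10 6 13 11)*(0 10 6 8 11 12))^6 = ((2 8 11 10)(6 13 12))^6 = (13)(2 11)(8 10)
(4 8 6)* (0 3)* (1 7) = (0 3)(1 7)(4 8 6) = [3, 7, 2, 0, 8, 5, 4, 1, 6]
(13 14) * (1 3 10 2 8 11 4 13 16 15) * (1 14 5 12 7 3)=[0, 1, 8, 10, 13, 12, 6, 3, 11, 9, 2, 4, 7, 5, 16, 14, 15]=(2 8 11 4 13 5 12 7 3 10)(14 16 15)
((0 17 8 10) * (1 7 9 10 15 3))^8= ((0 17 8 15 3 1 7 9 10))^8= (0 10 9 7 1 3 15 8 17)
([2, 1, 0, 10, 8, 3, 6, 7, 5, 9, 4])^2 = [0, 1, 2, 4, 5, 10, 6, 7, 3, 9, 8]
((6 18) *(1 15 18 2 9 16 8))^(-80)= ((1 15 18 6 2 9 16 8))^(-80)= (18)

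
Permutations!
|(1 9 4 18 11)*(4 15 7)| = |(1 9 15 7 4 18 11)| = 7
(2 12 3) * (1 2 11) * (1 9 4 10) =(1 2 12 3 11 9 4 10) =[0, 2, 12, 11, 10, 5, 6, 7, 8, 4, 1, 9, 3]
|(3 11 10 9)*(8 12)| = |(3 11 10 9)(8 12)| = 4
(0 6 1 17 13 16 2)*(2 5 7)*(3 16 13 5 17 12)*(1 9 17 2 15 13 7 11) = (0 6 9 17 5 11 1 12 3 16 2)(7 15 13) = [6, 12, 0, 16, 4, 11, 9, 15, 8, 17, 10, 1, 3, 7, 14, 13, 2, 5]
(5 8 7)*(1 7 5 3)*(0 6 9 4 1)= [6, 7, 2, 0, 1, 8, 9, 3, 5, 4]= (0 6 9 4 1 7 3)(5 8)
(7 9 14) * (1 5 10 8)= (1 5 10 8)(7 9 14)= [0, 5, 2, 3, 4, 10, 6, 9, 1, 14, 8, 11, 12, 13, 7]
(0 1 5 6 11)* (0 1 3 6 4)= (0 3 6 11 1 5 4)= [3, 5, 2, 6, 0, 4, 11, 7, 8, 9, 10, 1]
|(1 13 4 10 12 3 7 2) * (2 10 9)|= |(1 13 4 9 2)(3 7 10 12)|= 20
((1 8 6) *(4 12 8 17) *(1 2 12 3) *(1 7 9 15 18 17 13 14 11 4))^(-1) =(1 17 18 15 9 7 3 4 11 14 13)(2 6 8 12) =((1 13 14 11 4 3 7 9 15 18 17)(2 12 8 6))^(-1)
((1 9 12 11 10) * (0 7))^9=((0 7)(1 9 12 11 10))^9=(0 7)(1 10 11 12 9)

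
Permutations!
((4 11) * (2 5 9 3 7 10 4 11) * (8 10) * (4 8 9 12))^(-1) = (2 4 12 5)(3 9 7)(8 10)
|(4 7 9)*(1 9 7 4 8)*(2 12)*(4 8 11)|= |(1 9 11 4 8)(2 12)|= 10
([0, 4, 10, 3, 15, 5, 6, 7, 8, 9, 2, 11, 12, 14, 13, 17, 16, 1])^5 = [0, 4, 10, 3, 15, 5, 6, 7, 8, 9, 2, 11, 12, 14, 13, 17, 16, 1]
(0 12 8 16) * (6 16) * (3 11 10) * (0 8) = (0 12)(3 11 10)(6 16 8) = [12, 1, 2, 11, 4, 5, 16, 7, 6, 9, 3, 10, 0, 13, 14, 15, 8]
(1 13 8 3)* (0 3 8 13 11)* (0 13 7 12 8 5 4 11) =[3, 0, 2, 1, 11, 4, 6, 12, 5, 9, 10, 13, 8, 7] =(0 3 1)(4 11 13 7 12 8 5)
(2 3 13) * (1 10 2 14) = [0, 10, 3, 13, 4, 5, 6, 7, 8, 9, 2, 11, 12, 14, 1] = (1 10 2 3 13 14)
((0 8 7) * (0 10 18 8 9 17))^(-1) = ((0 9 17)(7 10 18 8))^(-1) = (0 17 9)(7 8 18 10)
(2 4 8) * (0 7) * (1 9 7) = [1, 9, 4, 3, 8, 5, 6, 0, 2, 7] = (0 1 9 7)(2 4 8)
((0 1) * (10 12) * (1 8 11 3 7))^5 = ((0 8 11 3 7 1)(10 12))^5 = (0 1 7 3 11 8)(10 12)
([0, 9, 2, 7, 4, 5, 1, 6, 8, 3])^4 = [0, 6, 2, 9, 4, 5, 7, 3, 8, 1]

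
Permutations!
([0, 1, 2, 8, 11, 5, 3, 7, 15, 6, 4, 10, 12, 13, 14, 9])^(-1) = (3 6 9 15 8)(4 10 11)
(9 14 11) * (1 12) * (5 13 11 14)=(14)(1 12)(5 13 11 9)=[0, 12, 2, 3, 4, 13, 6, 7, 8, 5, 10, 9, 1, 11, 14]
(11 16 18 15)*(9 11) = (9 11 16 18 15) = [0, 1, 2, 3, 4, 5, 6, 7, 8, 11, 10, 16, 12, 13, 14, 9, 18, 17, 15]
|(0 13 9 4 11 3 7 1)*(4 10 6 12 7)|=24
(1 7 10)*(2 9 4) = [0, 7, 9, 3, 2, 5, 6, 10, 8, 4, 1] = (1 7 10)(2 9 4)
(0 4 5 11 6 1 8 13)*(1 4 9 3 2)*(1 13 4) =(0 9 3 2 13)(1 8 4 5 11 6) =[9, 8, 13, 2, 5, 11, 1, 7, 4, 3, 10, 6, 12, 0]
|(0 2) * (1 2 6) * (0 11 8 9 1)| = |(0 6)(1 2 11 8 9)| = 10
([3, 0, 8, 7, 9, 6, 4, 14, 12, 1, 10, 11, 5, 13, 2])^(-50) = [9, 4, 7, 1, 5, 8, 12, 0, 14, 6, 10, 11, 2, 13, 3]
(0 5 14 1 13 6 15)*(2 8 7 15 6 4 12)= (0 5 14 1 13 4 12 2 8 7 15)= [5, 13, 8, 3, 12, 14, 6, 15, 7, 9, 10, 11, 2, 4, 1, 0]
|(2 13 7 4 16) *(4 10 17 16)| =|(2 13 7 10 17 16)| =6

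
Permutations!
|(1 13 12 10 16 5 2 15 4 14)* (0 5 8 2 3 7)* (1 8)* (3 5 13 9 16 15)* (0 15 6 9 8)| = 15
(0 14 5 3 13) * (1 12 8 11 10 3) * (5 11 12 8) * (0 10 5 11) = (0 14)(1 8 12 11 5)(3 13 10) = [14, 8, 2, 13, 4, 1, 6, 7, 12, 9, 3, 5, 11, 10, 0]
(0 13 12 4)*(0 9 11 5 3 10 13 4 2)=[4, 1, 0, 10, 9, 3, 6, 7, 8, 11, 13, 5, 2, 12]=(0 4 9 11 5 3 10 13 12 2)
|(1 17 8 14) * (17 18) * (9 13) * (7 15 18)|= 14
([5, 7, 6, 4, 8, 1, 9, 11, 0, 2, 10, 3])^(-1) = (0 8 4 3 11 7 1 5)(2 9 6)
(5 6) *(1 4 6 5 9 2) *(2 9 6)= (9)(1 4 2)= [0, 4, 1, 3, 2, 5, 6, 7, 8, 9]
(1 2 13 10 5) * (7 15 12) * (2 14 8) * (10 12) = [0, 14, 13, 3, 4, 1, 6, 15, 2, 9, 5, 11, 7, 12, 8, 10] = (1 14 8 2 13 12 7 15 10 5)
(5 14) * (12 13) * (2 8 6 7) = (2 8 6 7)(5 14)(12 13) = [0, 1, 8, 3, 4, 14, 7, 2, 6, 9, 10, 11, 13, 12, 5]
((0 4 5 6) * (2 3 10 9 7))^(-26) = (0 5)(2 7 9 10 3)(4 6)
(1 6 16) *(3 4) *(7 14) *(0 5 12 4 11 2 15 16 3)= (0 5 12 4)(1 6 3 11 2 15 16)(7 14)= [5, 6, 15, 11, 0, 12, 3, 14, 8, 9, 10, 2, 4, 13, 7, 16, 1]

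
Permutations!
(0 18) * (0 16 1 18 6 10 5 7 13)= (0 6 10 5 7 13)(1 18 16)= [6, 18, 2, 3, 4, 7, 10, 13, 8, 9, 5, 11, 12, 0, 14, 15, 1, 17, 16]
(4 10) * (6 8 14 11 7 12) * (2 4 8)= (2 4 10 8 14 11 7 12 6)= [0, 1, 4, 3, 10, 5, 2, 12, 14, 9, 8, 7, 6, 13, 11]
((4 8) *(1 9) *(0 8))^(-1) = (0 4 8)(1 9)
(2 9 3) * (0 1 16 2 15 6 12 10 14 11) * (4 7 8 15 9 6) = [1, 16, 6, 9, 7, 5, 12, 8, 15, 3, 14, 0, 10, 13, 11, 4, 2] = (0 1 16 2 6 12 10 14 11)(3 9)(4 7 8 15)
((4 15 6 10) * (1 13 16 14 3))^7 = (1 16 3 13 14)(4 10 6 15)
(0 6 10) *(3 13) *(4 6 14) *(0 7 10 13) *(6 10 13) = (0 14 4 10 7 13 3) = [14, 1, 2, 0, 10, 5, 6, 13, 8, 9, 7, 11, 12, 3, 4]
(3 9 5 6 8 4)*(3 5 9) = (9)(4 5 6 8) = [0, 1, 2, 3, 5, 6, 8, 7, 4, 9]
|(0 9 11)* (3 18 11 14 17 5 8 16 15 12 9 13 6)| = 24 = |(0 13 6 3 18 11)(5 8 16 15 12 9 14 17)|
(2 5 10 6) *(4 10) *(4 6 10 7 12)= (2 5 6)(4 7 12)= [0, 1, 5, 3, 7, 6, 2, 12, 8, 9, 10, 11, 4]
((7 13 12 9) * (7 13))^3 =((9 13 12))^3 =(13)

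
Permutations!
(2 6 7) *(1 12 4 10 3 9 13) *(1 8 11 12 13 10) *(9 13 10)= [0, 10, 6, 13, 1, 5, 7, 2, 11, 9, 3, 12, 4, 8]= (1 10 3 13 8 11 12 4)(2 6 7)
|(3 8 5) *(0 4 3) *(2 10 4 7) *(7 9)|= |(0 9 7 2 10 4 3 8 5)|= 9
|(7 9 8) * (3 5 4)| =|(3 5 4)(7 9 8)| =3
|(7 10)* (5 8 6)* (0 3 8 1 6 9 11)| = |(0 3 8 9 11)(1 6 5)(7 10)| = 30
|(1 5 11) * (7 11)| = |(1 5 7 11)| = 4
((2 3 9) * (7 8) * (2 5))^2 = ((2 3 9 5)(7 8))^2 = (2 9)(3 5)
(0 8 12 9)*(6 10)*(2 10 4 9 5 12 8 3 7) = (0 3 7 2 10 6 4 9)(5 12) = [3, 1, 10, 7, 9, 12, 4, 2, 8, 0, 6, 11, 5]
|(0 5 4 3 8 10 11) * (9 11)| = 8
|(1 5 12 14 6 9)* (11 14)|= 7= |(1 5 12 11 14 6 9)|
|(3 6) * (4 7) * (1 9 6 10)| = 10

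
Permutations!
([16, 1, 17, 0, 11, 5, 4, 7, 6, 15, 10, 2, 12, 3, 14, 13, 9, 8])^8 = (0 9 13)(2 8 4)(3 16 15)(6 11 17)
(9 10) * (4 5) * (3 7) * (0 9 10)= (10)(0 9)(3 7)(4 5)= [9, 1, 2, 7, 5, 4, 6, 3, 8, 0, 10]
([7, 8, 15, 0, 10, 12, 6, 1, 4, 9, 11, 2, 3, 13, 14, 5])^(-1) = (0 3 12 5 15 2 11 10 4 8 1 7)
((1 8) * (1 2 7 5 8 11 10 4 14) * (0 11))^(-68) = ((0 11 10 4 14 1)(2 7 5 8))^(-68) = (0 14 10)(1 4 11)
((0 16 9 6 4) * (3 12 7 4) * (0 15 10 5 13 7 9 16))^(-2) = (16)(3 9)(4 13 10)(5 15 7)(6 12)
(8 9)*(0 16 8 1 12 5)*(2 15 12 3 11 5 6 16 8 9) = (0 8 2 15 12 6 16 9 1 3 11 5) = [8, 3, 15, 11, 4, 0, 16, 7, 2, 1, 10, 5, 6, 13, 14, 12, 9]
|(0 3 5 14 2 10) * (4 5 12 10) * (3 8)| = |(0 8 3 12 10)(2 4 5 14)| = 20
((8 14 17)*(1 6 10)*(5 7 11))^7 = (1 6 10)(5 7 11)(8 14 17)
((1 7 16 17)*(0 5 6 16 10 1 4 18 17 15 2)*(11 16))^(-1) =(0 2 15 16 11 6 5)(1 10 7)(4 17 18)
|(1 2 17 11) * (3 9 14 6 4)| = |(1 2 17 11)(3 9 14 6 4)| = 20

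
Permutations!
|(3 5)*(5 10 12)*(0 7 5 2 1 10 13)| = |(0 7 5 3 13)(1 10 12 2)| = 20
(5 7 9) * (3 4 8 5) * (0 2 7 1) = [2, 0, 7, 4, 8, 1, 6, 9, 5, 3] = (0 2 7 9 3 4 8 5 1)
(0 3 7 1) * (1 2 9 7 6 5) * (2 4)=[3, 0, 9, 6, 2, 1, 5, 4, 8, 7]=(0 3 6 5 1)(2 9 7 4)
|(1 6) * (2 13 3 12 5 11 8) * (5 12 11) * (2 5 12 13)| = 6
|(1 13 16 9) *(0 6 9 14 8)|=|(0 6 9 1 13 16 14 8)|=8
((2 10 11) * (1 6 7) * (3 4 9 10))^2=((1 6 7)(2 3 4 9 10 11))^2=(1 7 6)(2 4 10)(3 9 11)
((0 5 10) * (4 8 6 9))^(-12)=(10)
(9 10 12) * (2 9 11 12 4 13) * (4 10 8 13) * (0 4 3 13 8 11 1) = [4, 0, 9, 13, 3, 5, 6, 7, 8, 11, 10, 12, 1, 2] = (0 4 3 13 2 9 11 12 1)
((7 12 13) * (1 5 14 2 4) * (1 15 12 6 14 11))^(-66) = ((1 5 11)(2 4 15 12 13 7 6 14))^(-66) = (2 6 13 15)(4 14 7 12)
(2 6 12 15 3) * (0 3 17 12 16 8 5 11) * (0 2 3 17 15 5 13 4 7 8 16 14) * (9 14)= [17, 1, 6, 3, 7, 11, 9, 8, 13, 14, 10, 2, 5, 4, 0, 15, 16, 12]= (0 17 12 5 11 2 6 9 14)(4 7 8 13)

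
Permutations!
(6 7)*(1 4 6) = (1 4 6 7) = [0, 4, 2, 3, 6, 5, 7, 1]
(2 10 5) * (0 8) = (0 8)(2 10 5) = [8, 1, 10, 3, 4, 2, 6, 7, 0, 9, 5]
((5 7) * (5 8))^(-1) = (5 8 7)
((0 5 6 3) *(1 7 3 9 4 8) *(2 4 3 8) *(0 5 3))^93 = ((0 3 5 6 9)(1 7 8)(2 4))^93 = (0 6 3 9 5)(2 4)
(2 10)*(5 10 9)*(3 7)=(2 9 5 10)(3 7)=[0, 1, 9, 7, 4, 10, 6, 3, 8, 5, 2]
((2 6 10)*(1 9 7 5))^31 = (1 5 7 9)(2 6 10)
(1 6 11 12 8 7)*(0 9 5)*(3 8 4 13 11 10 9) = (0 3 8 7 1 6 10 9 5)(4 13 11 12) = [3, 6, 2, 8, 13, 0, 10, 1, 7, 5, 9, 12, 4, 11]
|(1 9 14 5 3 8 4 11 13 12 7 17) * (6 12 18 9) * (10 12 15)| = 63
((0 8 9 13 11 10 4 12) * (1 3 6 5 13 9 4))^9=(0 8 4 12)(1 6 13 10 3 5 11)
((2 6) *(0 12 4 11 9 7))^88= ((0 12 4 11 9 7)(2 6))^88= (0 9 4)(7 11 12)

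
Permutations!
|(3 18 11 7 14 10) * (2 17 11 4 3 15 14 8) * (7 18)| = |(2 17 11 18 4 3 7 8)(10 15 14)| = 24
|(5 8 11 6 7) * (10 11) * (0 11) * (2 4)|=|(0 11 6 7 5 8 10)(2 4)|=14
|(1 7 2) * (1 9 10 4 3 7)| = 6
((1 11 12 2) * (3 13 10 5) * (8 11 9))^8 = ((1 9 8 11 12 2)(3 13 10 5))^8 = (13)(1 8 12)(2 9 11)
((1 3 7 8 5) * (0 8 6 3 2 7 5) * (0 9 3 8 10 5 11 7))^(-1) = ((0 10 5 1 2)(3 11 7 6 8 9))^(-1) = (0 2 1 5 10)(3 9 8 6 7 11)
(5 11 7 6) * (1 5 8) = (1 5 11 7 6 8) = [0, 5, 2, 3, 4, 11, 8, 6, 1, 9, 10, 7]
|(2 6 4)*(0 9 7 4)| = |(0 9 7 4 2 6)| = 6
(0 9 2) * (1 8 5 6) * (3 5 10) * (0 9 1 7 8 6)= [1, 6, 9, 5, 4, 0, 7, 8, 10, 2, 3]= (0 1 6 7 8 10 3 5)(2 9)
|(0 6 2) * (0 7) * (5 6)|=5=|(0 5 6 2 7)|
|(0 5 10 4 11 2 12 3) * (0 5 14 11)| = |(0 14 11 2 12 3 5 10 4)| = 9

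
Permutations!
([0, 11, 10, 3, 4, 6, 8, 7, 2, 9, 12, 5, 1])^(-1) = [0, 12, 8, 3, 4, 11, 5, 7, 6, 9, 2, 1, 10]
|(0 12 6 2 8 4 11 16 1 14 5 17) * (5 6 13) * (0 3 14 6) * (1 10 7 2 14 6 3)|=63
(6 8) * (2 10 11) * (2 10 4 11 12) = (2 4 11 10 12)(6 8) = [0, 1, 4, 3, 11, 5, 8, 7, 6, 9, 12, 10, 2]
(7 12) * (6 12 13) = (6 12 7 13) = [0, 1, 2, 3, 4, 5, 12, 13, 8, 9, 10, 11, 7, 6]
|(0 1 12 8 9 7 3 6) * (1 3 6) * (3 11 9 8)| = 15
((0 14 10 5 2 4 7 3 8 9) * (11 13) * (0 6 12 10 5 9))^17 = (0 14 5 2 4 7 3 8)(6 12 10 9)(11 13)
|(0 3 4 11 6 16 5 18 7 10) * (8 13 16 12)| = |(0 3 4 11 6 12 8 13 16 5 18 7 10)| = 13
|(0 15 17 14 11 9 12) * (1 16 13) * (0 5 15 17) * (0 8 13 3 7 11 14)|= |(0 17)(1 16 3 7 11 9 12 5 15 8 13)|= 22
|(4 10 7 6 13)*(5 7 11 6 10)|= 7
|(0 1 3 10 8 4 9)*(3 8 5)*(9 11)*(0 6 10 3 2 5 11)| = |(0 1 8 4)(2 5)(6 10 11 9)| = 4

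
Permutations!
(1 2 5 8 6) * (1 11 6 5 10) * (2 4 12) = (1 4 12 2 10)(5 8)(6 11) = [0, 4, 10, 3, 12, 8, 11, 7, 5, 9, 1, 6, 2]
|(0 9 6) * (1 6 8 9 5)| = 4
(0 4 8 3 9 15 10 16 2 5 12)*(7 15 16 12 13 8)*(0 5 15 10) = (0 4 7 10 12 5 13 8 3 9 16 2 15) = [4, 1, 15, 9, 7, 13, 6, 10, 3, 16, 12, 11, 5, 8, 14, 0, 2]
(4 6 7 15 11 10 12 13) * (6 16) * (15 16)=[0, 1, 2, 3, 15, 5, 7, 16, 8, 9, 12, 10, 13, 4, 14, 11, 6]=(4 15 11 10 12 13)(6 7 16)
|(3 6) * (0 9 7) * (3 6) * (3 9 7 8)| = |(0 7)(3 9 8)| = 6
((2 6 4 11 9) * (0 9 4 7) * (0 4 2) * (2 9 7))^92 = ((0 7 4 11 9)(2 6))^92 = (0 4 9 7 11)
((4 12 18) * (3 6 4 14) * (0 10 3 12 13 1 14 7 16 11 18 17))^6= (0 1 3 12 4)(6 17 13 10 14)(7 11)(16 18)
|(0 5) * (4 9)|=|(0 5)(4 9)|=2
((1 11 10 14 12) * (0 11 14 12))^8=(0 10 1)(11 12 14)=((0 11 10 12 1 14))^8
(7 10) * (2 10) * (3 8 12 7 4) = (2 10 4 3 8 12 7) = [0, 1, 10, 8, 3, 5, 6, 2, 12, 9, 4, 11, 7]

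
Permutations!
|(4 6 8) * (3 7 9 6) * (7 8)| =|(3 8 4)(6 7 9)| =3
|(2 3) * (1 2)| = 3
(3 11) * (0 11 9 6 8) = (0 11 3 9 6 8) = [11, 1, 2, 9, 4, 5, 8, 7, 0, 6, 10, 3]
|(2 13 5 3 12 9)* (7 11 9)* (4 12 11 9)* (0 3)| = |(0 3 11 4 12 7 9 2 13 5)| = 10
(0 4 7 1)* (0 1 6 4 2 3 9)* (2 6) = (0 6 4 7 2 3 9) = [6, 1, 3, 9, 7, 5, 4, 2, 8, 0]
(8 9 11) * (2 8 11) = (11)(2 8 9) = [0, 1, 8, 3, 4, 5, 6, 7, 9, 2, 10, 11]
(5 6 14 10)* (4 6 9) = (4 6 14 10 5 9) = [0, 1, 2, 3, 6, 9, 14, 7, 8, 4, 5, 11, 12, 13, 10]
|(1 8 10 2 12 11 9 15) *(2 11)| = 6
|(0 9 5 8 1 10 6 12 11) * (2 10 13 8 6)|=6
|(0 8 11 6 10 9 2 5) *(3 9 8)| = |(0 3 9 2 5)(6 10 8 11)| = 20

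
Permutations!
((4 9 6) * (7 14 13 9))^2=(4 14 9)(6 7 13)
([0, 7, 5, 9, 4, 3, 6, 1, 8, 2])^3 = (1 7)(2 9 3 5)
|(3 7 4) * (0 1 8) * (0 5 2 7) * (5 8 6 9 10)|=10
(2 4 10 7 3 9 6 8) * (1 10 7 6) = (1 10 6 8 2 4 7 3 9) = [0, 10, 4, 9, 7, 5, 8, 3, 2, 1, 6]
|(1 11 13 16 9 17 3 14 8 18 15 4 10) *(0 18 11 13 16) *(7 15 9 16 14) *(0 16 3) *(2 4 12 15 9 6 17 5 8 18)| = |(0 2 4 10 1 13 16 3 7 9 5 8 11 14 18 6 17)(12 15)| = 34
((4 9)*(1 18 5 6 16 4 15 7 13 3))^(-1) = ((1 18 5 6 16 4 9 15 7 13 3))^(-1) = (1 3 13 7 15 9 4 16 6 5 18)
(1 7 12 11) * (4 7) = (1 4 7 12 11) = [0, 4, 2, 3, 7, 5, 6, 12, 8, 9, 10, 1, 11]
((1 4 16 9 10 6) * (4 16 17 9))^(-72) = (1 10 17 16 6 9 4)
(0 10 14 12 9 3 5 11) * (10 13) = (0 13 10 14 12 9 3 5 11) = [13, 1, 2, 5, 4, 11, 6, 7, 8, 3, 14, 0, 9, 10, 12]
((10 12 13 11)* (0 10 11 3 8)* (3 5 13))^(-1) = ((0 10 12 3 8)(5 13))^(-1) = (0 8 3 12 10)(5 13)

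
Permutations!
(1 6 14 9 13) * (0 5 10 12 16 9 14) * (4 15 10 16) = (0 5 16 9 13 1 6)(4 15 10 12) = [5, 6, 2, 3, 15, 16, 0, 7, 8, 13, 12, 11, 4, 1, 14, 10, 9]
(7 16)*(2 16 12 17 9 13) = (2 16 7 12 17 9 13) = [0, 1, 16, 3, 4, 5, 6, 12, 8, 13, 10, 11, 17, 2, 14, 15, 7, 9]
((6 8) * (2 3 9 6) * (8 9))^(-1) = (2 8 3)(6 9)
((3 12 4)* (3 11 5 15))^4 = (3 5 4)(11 12 15)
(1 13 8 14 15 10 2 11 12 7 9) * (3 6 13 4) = (1 4 3 6 13 8 14 15 10 2 11 12 7 9) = [0, 4, 11, 6, 3, 5, 13, 9, 14, 1, 2, 12, 7, 8, 15, 10]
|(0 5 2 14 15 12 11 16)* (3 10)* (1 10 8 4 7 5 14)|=|(0 14 15 12 11 16)(1 10 3 8 4 7 5 2)|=24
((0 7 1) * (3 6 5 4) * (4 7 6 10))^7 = (0 5 1 6 7)(3 10 4) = ((0 6 5 7 1)(3 10 4))^7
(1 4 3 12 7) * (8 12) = (1 4 3 8 12 7) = [0, 4, 2, 8, 3, 5, 6, 1, 12, 9, 10, 11, 7]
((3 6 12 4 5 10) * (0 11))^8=(3 12 5)(4 10 6)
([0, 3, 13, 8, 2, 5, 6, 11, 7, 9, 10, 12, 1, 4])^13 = [0, 3, 13, 8, 2, 5, 6, 11, 7, 9, 10, 12, 1, 4]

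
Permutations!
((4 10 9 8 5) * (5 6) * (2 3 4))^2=((2 3 4 10 9 8 6 5))^2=(2 4 9 6)(3 10 8 5)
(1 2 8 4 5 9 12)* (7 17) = (1 2 8 4 5 9 12)(7 17) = [0, 2, 8, 3, 5, 9, 6, 17, 4, 12, 10, 11, 1, 13, 14, 15, 16, 7]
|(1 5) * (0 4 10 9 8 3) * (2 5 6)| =|(0 4 10 9 8 3)(1 6 2 5)| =12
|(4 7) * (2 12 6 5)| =4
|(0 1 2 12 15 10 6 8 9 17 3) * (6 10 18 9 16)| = 9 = |(0 1 2 12 15 18 9 17 3)(6 8 16)|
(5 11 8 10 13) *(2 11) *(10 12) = (2 11 8 12 10 13 5) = [0, 1, 11, 3, 4, 2, 6, 7, 12, 9, 13, 8, 10, 5]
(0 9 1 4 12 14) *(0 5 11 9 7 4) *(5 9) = (0 7 4 12 14 9 1)(5 11) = [7, 0, 2, 3, 12, 11, 6, 4, 8, 1, 10, 5, 14, 13, 9]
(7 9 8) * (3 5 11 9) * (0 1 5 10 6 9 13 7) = [1, 5, 2, 10, 4, 11, 9, 3, 0, 8, 6, 13, 12, 7] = (0 1 5 11 13 7 3 10 6 9 8)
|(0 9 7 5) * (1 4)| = |(0 9 7 5)(1 4)| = 4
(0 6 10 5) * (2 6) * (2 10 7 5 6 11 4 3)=(0 10 6 7 5)(2 11 4 3)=[10, 1, 11, 2, 3, 0, 7, 5, 8, 9, 6, 4]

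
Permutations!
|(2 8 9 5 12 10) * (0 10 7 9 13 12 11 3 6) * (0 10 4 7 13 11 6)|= 22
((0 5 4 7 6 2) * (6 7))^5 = (7)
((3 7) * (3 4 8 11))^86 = ((3 7 4 8 11))^86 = (3 7 4 8 11)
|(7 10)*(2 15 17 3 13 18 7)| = |(2 15 17 3 13 18 7 10)| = 8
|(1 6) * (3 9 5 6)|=5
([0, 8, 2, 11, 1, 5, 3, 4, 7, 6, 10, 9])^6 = (1 7)(3 9)(4 8)(6 11)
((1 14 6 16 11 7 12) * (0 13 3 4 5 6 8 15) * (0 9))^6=(0 16 8 4 12)(1 13 11 15 5)(3 7 9 6 14)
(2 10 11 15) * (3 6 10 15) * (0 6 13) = (0 6 10 11 3 13)(2 15) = [6, 1, 15, 13, 4, 5, 10, 7, 8, 9, 11, 3, 12, 0, 14, 2]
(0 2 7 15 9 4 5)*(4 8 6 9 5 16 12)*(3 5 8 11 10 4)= (0 2 7 15 8 6 9 11 10 4 16 12 3 5)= [2, 1, 7, 5, 16, 0, 9, 15, 6, 11, 4, 10, 3, 13, 14, 8, 12]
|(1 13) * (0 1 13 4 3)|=|(13)(0 1 4 3)|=4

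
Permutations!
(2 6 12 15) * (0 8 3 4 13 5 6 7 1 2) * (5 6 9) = (0 8 3 4 13 6 12 15)(1 2 7)(5 9) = [8, 2, 7, 4, 13, 9, 12, 1, 3, 5, 10, 11, 15, 6, 14, 0]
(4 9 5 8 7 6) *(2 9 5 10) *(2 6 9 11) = (2 11)(4 5 8 7 9 10 6) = [0, 1, 11, 3, 5, 8, 4, 9, 7, 10, 6, 2]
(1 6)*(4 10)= [0, 6, 2, 3, 10, 5, 1, 7, 8, 9, 4]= (1 6)(4 10)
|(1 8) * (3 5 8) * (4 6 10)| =12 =|(1 3 5 8)(4 6 10)|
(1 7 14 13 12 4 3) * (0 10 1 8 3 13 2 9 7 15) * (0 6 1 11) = (0 10 11)(1 15 6)(2 9 7 14)(3 8)(4 13 12) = [10, 15, 9, 8, 13, 5, 1, 14, 3, 7, 11, 0, 4, 12, 2, 6]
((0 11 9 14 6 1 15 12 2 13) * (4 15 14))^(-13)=((0 11 9 4 15 12 2 13)(1 14 6))^(-13)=(0 4 2 11 15 13 9 12)(1 6 14)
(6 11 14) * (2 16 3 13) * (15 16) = [0, 1, 15, 13, 4, 5, 11, 7, 8, 9, 10, 14, 12, 2, 6, 16, 3] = (2 15 16 3 13)(6 11 14)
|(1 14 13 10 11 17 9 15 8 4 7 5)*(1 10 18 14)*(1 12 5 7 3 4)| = 18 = |(1 12 5 10 11 17 9 15 8)(3 4)(13 18 14)|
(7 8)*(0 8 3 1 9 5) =(0 8 7 3 1 9 5) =[8, 9, 2, 1, 4, 0, 6, 3, 7, 5]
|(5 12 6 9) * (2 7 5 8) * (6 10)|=8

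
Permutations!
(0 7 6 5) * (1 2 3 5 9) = (0 7 6 9 1 2 3 5) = [7, 2, 3, 5, 4, 0, 9, 6, 8, 1]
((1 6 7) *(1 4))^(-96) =(7)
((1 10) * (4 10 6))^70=((1 6 4 10))^70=(1 4)(6 10)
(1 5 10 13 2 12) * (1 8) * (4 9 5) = [0, 4, 12, 3, 9, 10, 6, 7, 1, 5, 13, 11, 8, 2] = (1 4 9 5 10 13 2 12 8)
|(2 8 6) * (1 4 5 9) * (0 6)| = |(0 6 2 8)(1 4 5 9)| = 4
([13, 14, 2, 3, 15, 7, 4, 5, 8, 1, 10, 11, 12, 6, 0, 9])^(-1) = [14, 9, 2, 3, 6, 7, 13, 5, 8, 15, 10, 11, 12, 0, 1, 4]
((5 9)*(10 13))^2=((5 9)(10 13))^2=(13)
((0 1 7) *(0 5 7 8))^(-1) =(0 8 1)(5 7)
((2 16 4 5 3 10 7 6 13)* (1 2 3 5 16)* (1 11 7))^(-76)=(16)(1 6)(2 13)(3 11)(7 10)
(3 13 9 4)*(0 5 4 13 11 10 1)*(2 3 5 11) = [11, 0, 3, 2, 5, 4, 6, 7, 8, 13, 1, 10, 12, 9] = (0 11 10 1)(2 3)(4 5)(9 13)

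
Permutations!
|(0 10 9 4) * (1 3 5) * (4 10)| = |(0 4)(1 3 5)(9 10)| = 6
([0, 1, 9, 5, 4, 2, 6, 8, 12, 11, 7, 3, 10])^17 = [0, 1, 11, 2, 4, 9, 6, 8, 12, 3, 7, 5, 10]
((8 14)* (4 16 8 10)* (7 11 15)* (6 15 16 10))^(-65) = ((4 10)(6 15 7 11 16 8 14))^(-65) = (4 10)(6 8 11 15 14 16 7)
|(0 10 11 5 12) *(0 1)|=6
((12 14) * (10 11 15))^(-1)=(10 15 11)(12 14)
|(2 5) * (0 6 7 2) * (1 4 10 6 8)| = 9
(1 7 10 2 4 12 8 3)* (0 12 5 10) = (0 12 8 3 1 7)(2 4 5 10) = [12, 7, 4, 1, 5, 10, 6, 0, 3, 9, 2, 11, 8]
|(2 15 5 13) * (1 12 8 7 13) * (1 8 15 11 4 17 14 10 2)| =42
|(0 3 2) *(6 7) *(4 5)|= |(0 3 2)(4 5)(6 7)|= 6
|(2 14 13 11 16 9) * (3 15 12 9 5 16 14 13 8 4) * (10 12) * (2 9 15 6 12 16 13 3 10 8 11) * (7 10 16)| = |(2 3 6 12 15 8 4 16 5 13)(7 10)(11 14)| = 10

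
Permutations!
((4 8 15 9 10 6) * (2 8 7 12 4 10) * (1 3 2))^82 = ((1 3 2 8 15 9)(4 7 12)(6 10))^82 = (1 15 2)(3 9 8)(4 7 12)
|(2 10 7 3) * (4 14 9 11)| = 4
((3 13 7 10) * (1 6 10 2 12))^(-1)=((1 6 10 3 13 7 2 12))^(-1)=(1 12 2 7 13 3 10 6)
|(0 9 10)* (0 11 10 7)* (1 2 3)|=6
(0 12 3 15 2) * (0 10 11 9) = (0 12 3 15 2 10 11 9) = [12, 1, 10, 15, 4, 5, 6, 7, 8, 0, 11, 9, 3, 13, 14, 2]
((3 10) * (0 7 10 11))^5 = (11) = ((0 7 10 3 11))^5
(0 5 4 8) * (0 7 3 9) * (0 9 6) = [5, 1, 2, 6, 8, 4, 0, 3, 7, 9] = (9)(0 5 4 8 7 3 6)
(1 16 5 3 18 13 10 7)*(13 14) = (1 16 5 3 18 14 13 10 7) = [0, 16, 2, 18, 4, 3, 6, 1, 8, 9, 7, 11, 12, 10, 13, 15, 5, 17, 14]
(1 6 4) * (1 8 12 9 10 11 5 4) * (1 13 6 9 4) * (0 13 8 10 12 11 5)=[13, 9, 2, 3, 10, 1, 8, 7, 11, 12, 5, 0, 4, 6]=(0 13 6 8 11)(1 9 12 4 10 5)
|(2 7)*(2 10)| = 3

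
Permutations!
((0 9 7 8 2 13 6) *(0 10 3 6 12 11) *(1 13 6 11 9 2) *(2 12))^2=(0 9 8 13 6 3)(1 2 10 11 12 7)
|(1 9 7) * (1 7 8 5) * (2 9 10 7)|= |(1 10 7 2 9 8 5)|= 7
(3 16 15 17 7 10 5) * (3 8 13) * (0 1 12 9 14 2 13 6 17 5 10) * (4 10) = [1, 12, 13, 16, 10, 8, 17, 0, 6, 14, 4, 11, 9, 3, 2, 5, 15, 7] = (0 1 12 9 14 2 13 3 16 15 5 8 6 17 7)(4 10)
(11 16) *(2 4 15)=(2 4 15)(11 16)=[0, 1, 4, 3, 15, 5, 6, 7, 8, 9, 10, 16, 12, 13, 14, 2, 11]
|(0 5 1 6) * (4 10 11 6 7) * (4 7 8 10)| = 7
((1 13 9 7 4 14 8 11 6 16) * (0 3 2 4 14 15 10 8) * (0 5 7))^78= (16)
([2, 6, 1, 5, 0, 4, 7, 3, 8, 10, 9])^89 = [2, 6, 1, 5, 0, 4, 7, 3, 8, 10, 9]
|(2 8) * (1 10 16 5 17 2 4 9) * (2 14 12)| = 11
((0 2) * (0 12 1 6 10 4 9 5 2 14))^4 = ((0 14)(1 6 10 4 9 5 2 12))^4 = (14)(1 9)(2 10)(4 12)(5 6)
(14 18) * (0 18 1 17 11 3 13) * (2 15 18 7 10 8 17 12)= (0 7 10 8 17 11 3 13)(1 12 2 15 18 14)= [7, 12, 15, 13, 4, 5, 6, 10, 17, 9, 8, 3, 2, 0, 1, 18, 16, 11, 14]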